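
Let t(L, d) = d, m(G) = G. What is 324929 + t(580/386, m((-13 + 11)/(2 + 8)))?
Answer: 1624644/5 ≈ 3.2493e+5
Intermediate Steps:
324929 + t(580/386, m((-13 + 11)/(2 + 8))) = 324929 + (-13 + 11)/(2 + 8) = 324929 - 2/10 = 324929 - 2*⅒ = 324929 - ⅕ = 1624644/5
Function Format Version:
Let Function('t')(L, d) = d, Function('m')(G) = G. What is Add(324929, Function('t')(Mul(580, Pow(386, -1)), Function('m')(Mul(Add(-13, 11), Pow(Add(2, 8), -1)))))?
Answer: Rational(1624644, 5) ≈ 3.2493e+5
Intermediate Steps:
Add(324929, Function('t')(Mul(580, Pow(386, -1)), Function('m')(Mul(Add(-13, 11), Pow(Add(2, 8), -1))))) = Add(324929, Mul(Add(-13, 11), Pow(Add(2, 8), -1))) = Add(324929, Mul(-2, Pow(10, -1))) = Add(324929, Mul(-2, Rational(1, 10))) = Add(324929, Rational(-1, 5)) = Rational(1624644, 5)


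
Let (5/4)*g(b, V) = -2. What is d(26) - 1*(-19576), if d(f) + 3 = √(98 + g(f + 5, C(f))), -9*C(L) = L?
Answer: 19573 + √2410/5 ≈ 19583.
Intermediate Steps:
C(L) = -L/9
g(b, V) = -8/5 (g(b, V) = (⅘)*(-2) = -8/5)
d(f) = -3 + √2410/5 (d(f) = -3 + √(98 - 8/5) = -3 + √(482/5) = -3 + √2410/5)
d(26) - 1*(-19576) = (-3 + √2410/5) - 1*(-19576) = (-3 + √2410/5) + 19576 = 19573 + √2410/5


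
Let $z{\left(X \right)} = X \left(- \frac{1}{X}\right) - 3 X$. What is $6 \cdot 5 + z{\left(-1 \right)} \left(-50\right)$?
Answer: $-70$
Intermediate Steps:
$z{\left(X \right)} = -1 - 3 X$
$6 \cdot 5 + z{\left(-1 \right)} \left(-50\right) = 6 \cdot 5 + \left(-1 - -3\right) \left(-50\right) = 30 + \left(-1 + 3\right) \left(-50\right) = 30 + 2 \left(-50\right) = 30 - 100 = -70$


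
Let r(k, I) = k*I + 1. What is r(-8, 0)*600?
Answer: 600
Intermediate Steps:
r(k, I) = 1 + I*k (r(k, I) = I*k + 1 = 1 + I*k)
r(-8, 0)*600 = (1 + 0*(-8))*600 = (1 + 0)*600 = 1*600 = 600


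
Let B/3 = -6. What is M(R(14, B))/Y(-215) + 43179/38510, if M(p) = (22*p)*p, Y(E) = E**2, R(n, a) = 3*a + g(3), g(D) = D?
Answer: 839913699/356024950 ≈ 2.3591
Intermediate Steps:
B = -18 (B = 3*(-6) = -18)
R(n, a) = 3 + 3*a (R(n, a) = 3*a + 3 = 3 + 3*a)
M(p) = 22*p**2
M(R(14, B))/Y(-215) + 43179/38510 = (22*(3 + 3*(-18))**2)/((-215)**2) + 43179/38510 = (22*(3 - 54)**2)/46225 + 43179*(1/38510) = (22*(-51)**2)*(1/46225) + 43179/38510 = (22*2601)*(1/46225) + 43179/38510 = 57222*(1/46225) + 43179/38510 = 57222/46225 + 43179/38510 = 839913699/356024950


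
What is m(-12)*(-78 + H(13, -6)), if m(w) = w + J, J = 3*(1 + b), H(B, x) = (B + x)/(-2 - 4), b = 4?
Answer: -475/2 ≈ -237.50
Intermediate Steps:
H(B, x) = -B/6 - x/6 (H(B, x) = (B + x)/(-6) = (B + x)*(-⅙) = -B/6 - x/6)
J = 15 (J = 3*(1 + 4) = 3*5 = 15)
m(w) = 15 + w (m(w) = w + 15 = 15 + w)
m(-12)*(-78 + H(13, -6)) = (15 - 12)*(-78 + (-⅙*13 - ⅙*(-6))) = 3*(-78 + (-13/6 + 1)) = 3*(-78 - 7/6) = 3*(-475/6) = -475/2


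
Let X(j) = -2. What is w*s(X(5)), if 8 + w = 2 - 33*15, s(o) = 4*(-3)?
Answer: 6012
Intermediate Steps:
s(o) = -12
w = -501 (w = -8 + (2 - 33*15) = -8 + (2 - 495) = -8 - 493 = -501)
w*s(X(5)) = -501*(-12) = 6012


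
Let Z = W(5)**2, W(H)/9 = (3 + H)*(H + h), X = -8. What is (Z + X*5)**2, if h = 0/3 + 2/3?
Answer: 27696947776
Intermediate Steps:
h = 2/3 (h = 0*(1/3) + 2*(1/3) = 0 + 2/3 = 2/3 ≈ 0.66667)
W(H) = 9*(3 + H)*(2/3 + H) (W(H) = 9*((3 + H)*(H + 2/3)) = 9*((3 + H)*(2/3 + H)) = 9*(3 + H)*(2/3 + H))
Z = 166464 (Z = (18 + 9*5**2 + 33*5)**2 = (18 + 9*25 + 165)**2 = (18 + 225 + 165)**2 = 408**2 = 166464)
(Z + X*5)**2 = (166464 - 8*5)**2 = (166464 - 40)**2 = 166424**2 = 27696947776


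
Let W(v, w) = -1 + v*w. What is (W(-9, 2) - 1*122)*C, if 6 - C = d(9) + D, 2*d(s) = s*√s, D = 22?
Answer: 8319/2 ≈ 4159.5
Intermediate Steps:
d(s) = s^(3/2)/2 (d(s) = (s*√s)/2 = s^(3/2)/2)
C = -59/2 (C = 6 - (9^(3/2)/2 + 22) = 6 - ((½)*27 + 22) = 6 - (27/2 + 22) = 6 - 1*71/2 = 6 - 71/2 = -59/2 ≈ -29.500)
(W(-9, 2) - 1*122)*C = ((-1 - 9*2) - 1*122)*(-59/2) = ((-1 - 18) - 122)*(-59/2) = (-19 - 122)*(-59/2) = -141*(-59/2) = 8319/2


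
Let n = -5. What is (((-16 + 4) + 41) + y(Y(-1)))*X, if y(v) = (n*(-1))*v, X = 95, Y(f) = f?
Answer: 2280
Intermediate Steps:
y(v) = 5*v (y(v) = (-5*(-1))*v = 5*v)
(((-16 + 4) + 41) + y(Y(-1)))*X = (((-16 + 4) + 41) + 5*(-1))*95 = ((-12 + 41) - 5)*95 = (29 - 5)*95 = 24*95 = 2280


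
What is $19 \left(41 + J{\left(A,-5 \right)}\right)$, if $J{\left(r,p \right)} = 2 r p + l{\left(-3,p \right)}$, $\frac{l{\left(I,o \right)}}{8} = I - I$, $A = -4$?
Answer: $1539$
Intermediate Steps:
$l{\left(I,o \right)} = 0$ ($l{\left(I,o \right)} = 8 \left(I - I\right) = 8 \cdot 0 = 0$)
$J{\left(r,p \right)} = 2 p r$ ($J{\left(r,p \right)} = 2 r p + 0 = 2 p r + 0 = 2 p r$)
$19 \left(41 + J{\left(A,-5 \right)}\right) = 19 \left(41 + 2 \left(-5\right) \left(-4\right)\right) = 19 \left(41 + 40\right) = 19 \cdot 81 = 1539$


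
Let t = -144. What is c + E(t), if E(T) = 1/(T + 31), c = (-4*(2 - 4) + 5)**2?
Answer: 19096/113 ≈ 168.99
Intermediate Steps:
c = 169 (c = (-4*(-2) + 5)**2 = (8 + 5)**2 = 13**2 = 169)
E(T) = 1/(31 + T)
c + E(t) = 169 + 1/(31 - 144) = 169 + 1/(-113) = 169 - 1/113 = 19096/113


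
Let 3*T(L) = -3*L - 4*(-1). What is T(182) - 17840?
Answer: -54062/3 ≈ -18021.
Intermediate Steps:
T(L) = 4/3 - L (T(L) = (-3*L - 4*(-1))/3 = (-3*L + 4)/3 = (4 - 3*L)/3 = 4/3 - L)
T(182) - 17840 = (4/3 - 1*182) - 17840 = (4/3 - 182) - 17840 = -542/3 - 17840 = -54062/3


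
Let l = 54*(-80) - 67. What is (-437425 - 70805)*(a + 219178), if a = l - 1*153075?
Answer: -31365922680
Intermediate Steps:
l = -4387 (l = -4320 - 67 = -4387)
a = -157462 (a = -4387 - 1*153075 = -4387 - 153075 = -157462)
(-437425 - 70805)*(a + 219178) = (-437425 - 70805)*(-157462 + 219178) = -508230*61716 = -31365922680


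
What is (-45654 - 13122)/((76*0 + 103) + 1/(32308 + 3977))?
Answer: -533171790/934339 ≈ -570.64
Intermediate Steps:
(-45654 - 13122)/((76*0 + 103) + 1/(32308 + 3977)) = -58776/((0 + 103) + 1/36285) = -58776/(103 + 1/36285) = -58776/3737356/36285 = -58776*36285/3737356 = -533171790/934339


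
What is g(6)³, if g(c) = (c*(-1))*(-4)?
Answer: 13824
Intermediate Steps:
g(c) = 4*c (g(c) = -c*(-4) = 4*c)
g(6)³ = (4*6)³ = 24³ = 13824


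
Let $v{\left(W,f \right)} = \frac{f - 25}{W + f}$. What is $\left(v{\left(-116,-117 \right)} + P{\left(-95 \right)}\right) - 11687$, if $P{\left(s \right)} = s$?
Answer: $- \frac{2745064}{233} \approx -11781.0$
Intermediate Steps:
$v{\left(W,f \right)} = \frac{-25 + f}{W + f}$
$\left(v{\left(-116,-117 \right)} + P{\left(-95 \right)}\right) - 11687 = \left(\frac{-25 - 117}{-116 - 117} - 95\right) - 11687 = \left(\frac{1}{-233} \left(-142\right) - 95\right) - 11687 = \left(\left(- \frac{1}{233}\right) \left(-142\right) - 95\right) - 11687 = \left(\frac{142}{233} - 95\right) - 11687 = - \frac{21993}{233} - 11687 = - \frac{2745064}{233}$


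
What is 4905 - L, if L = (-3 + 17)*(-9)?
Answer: 5031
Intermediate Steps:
L = -126 (L = 14*(-9) = -126)
4905 - L = 4905 - 1*(-126) = 4905 + 126 = 5031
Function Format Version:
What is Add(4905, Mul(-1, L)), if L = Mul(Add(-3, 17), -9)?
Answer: 5031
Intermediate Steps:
L = -126 (L = Mul(14, -9) = -126)
Add(4905, Mul(-1, L)) = Add(4905, Mul(-1, -126)) = Add(4905, 126) = 5031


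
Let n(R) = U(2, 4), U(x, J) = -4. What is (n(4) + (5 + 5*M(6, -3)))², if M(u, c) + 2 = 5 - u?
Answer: 196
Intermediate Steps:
M(u, c) = 3 - u (M(u, c) = -2 + (5 - u) = 3 - u)
n(R) = -4
(n(4) + (5 + 5*M(6, -3)))² = (-4 + (5 + 5*(3 - 1*6)))² = (-4 + (5 + 5*(3 - 6)))² = (-4 + (5 + 5*(-3)))² = (-4 + (5 - 15))² = (-4 - 10)² = (-14)² = 196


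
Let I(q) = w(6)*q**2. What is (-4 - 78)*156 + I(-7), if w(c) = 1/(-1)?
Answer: -12841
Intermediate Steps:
w(c) = -1
I(q) = -q**2
(-4 - 78)*156 + I(-7) = (-4 - 78)*156 - 1*(-7)**2 = -82*156 - 1*49 = -12792 - 49 = -12841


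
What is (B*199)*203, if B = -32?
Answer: -1292704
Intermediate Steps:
(B*199)*203 = -32*199*203 = -6368*203 = -1292704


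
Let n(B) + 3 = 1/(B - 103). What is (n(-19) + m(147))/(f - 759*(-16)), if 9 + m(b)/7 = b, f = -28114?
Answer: -23497/389668 ≈ -0.060300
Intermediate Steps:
n(B) = -3 + 1/(-103 + B) (n(B) = -3 + 1/(B - 103) = -3 + 1/(-103 + B))
m(b) = -63 + 7*b
(n(-19) + m(147))/(f - 759*(-16)) = ((310 - 3*(-19))/(-103 - 19) + (-63 + 7*147))/(-28114 - 759*(-16)) = ((310 + 57)/(-122) + (-63 + 1029))/(-28114 + 12144) = (-1/122*367 + 966)/(-15970) = (-367/122 + 966)*(-1/15970) = (117485/122)*(-1/15970) = -23497/389668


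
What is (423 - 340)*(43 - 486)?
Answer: -36769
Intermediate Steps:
(423 - 340)*(43 - 486) = 83*(-443) = -36769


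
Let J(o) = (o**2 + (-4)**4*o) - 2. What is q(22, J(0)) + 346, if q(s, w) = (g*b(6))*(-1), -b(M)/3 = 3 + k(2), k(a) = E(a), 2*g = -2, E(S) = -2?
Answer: 343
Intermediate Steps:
g = -1 (g = (1/2)*(-2) = -1)
k(a) = -2
J(o) = -2 + o**2 + 256*o (J(o) = (o**2 + 256*o) - 2 = -2 + o**2 + 256*o)
b(M) = -3 (b(M) = -3*(3 - 2) = -3*1 = -3)
q(s, w) = -3 (q(s, w) = -1*(-3)*(-1) = 3*(-1) = -3)
q(22, J(0)) + 346 = -3 + 346 = 343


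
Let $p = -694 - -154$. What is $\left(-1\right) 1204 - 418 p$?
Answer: $224516$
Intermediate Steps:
$p = -540$ ($p = -694 + 154 = -540$)
$\left(-1\right) 1204 - 418 p = \left(-1\right) 1204 - -225720 = -1204 + 225720 = 224516$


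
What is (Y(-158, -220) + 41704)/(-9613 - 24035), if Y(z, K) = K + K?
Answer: -2579/2103 ≈ -1.2263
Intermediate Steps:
Y(z, K) = 2*K
(Y(-158, -220) + 41704)/(-9613 - 24035) = (2*(-220) + 41704)/(-9613 - 24035) = (-440 + 41704)/(-33648) = 41264*(-1/33648) = -2579/2103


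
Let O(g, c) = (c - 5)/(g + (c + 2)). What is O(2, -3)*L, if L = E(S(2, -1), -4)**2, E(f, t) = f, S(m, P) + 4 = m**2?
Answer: 0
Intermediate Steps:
S(m, P) = -4 + m**2
L = 0 (L = (-4 + 2**2)**2 = (-4 + 4)**2 = 0**2 = 0)
O(g, c) = (-5 + c)/(2 + c + g) (O(g, c) = (-5 + c)/(g + (2 + c)) = (-5 + c)/(2 + c + g))
O(2, -3)*L = ((-5 - 3)/(2 - 3 + 2))*0 = (-8/1)*0 = (1*(-8))*0 = -8*0 = 0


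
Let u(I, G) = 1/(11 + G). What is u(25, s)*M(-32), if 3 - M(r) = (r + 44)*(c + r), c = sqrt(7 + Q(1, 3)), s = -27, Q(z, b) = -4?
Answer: -387/16 + 3*sqrt(3)/4 ≈ -22.888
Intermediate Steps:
c = sqrt(3) (c = sqrt(7 - 4) = sqrt(3) ≈ 1.7320)
M(r) = 3 - (44 + r)*(r + sqrt(3)) (M(r) = 3 - (r + 44)*(sqrt(3) + r) = 3 - (44 + r)*(r + sqrt(3)))
u(25, s)*M(-32) = (3 - 1*(-32)**2 - 44*(-32) - 44*sqrt(3) - 1*(-32)*sqrt(3))/(11 - 27) = (3 - 1*1024 + 1408 - 44*sqrt(3) + 32*sqrt(3))/(-16) = -(3 - 1024 + 1408 - 44*sqrt(3) + 32*sqrt(3))/16 = -(387 - 12*sqrt(3))/16 = -387/16 + 3*sqrt(3)/4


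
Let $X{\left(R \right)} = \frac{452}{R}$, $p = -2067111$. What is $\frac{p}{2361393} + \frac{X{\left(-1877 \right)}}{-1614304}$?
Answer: $- \frac{173984603910607}{198753765905304} \approx -0.87538$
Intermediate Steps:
$\frac{p}{2361393} + \frac{X{\left(-1877 \right)}}{-1614304} = - \frac{2067111}{2361393} + \frac{452 \frac{1}{-1877}}{-1614304} = \left(-2067111\right) \frac{1}{2361393} + 452 \left(- \frac{1}{1877}\right) \left(- \frac{1}{1614304}\right) = - \frac{229679}{262377} - - \frac{113}{757512152} = - \frac{229679}{262377} + \frac{113}{757512152} = - \frac{173984603910607}{198753765905304}$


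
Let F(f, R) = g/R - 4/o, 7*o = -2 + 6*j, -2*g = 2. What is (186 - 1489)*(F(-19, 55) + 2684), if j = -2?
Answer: -192490887/55 ≈ -3.4998e+6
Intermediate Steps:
g = -1 (g = -1/2*2 = -1)
o = -2 (o = (-2 + 6*(-2))/7 = (-2 - 12)/7 = (1/7)*(-14) = -2)
F(f, R) = 2 - 1/R (F(f, R) = -1/R - 4/(-2) = -1/R - 4*(-1/2) = -1/R + 2 = 2 - 1/R)
(186 - 1489)*(F(-19, 55) + 2684) = (186 - 1489)*((2 - 1/55) + 2684) = -1303*((2 - 1*1/55) + 2684) = -1303*((2 - 1/55) + 2684) = -1303*(109/55 + 2684) = -1303*147729/55 = -192490887/55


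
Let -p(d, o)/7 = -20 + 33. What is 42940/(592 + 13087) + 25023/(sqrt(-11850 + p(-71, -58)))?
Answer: 42940/13679 - 25023*I*sqrt(11941)/11941 ≈ 3.1391 - 228.99*I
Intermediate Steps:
p(d, o) = -91 (p(d, o) = -7*(-20 + 33) = -7*13 = -91)
42940/(592 + 13087) + 25023/(sqrt(-11850 + p(-71, -58))) = 42940/(592 + 13087) + 25023/(sqrt(-11850 - 91)) = 42940/13679 + 25023/(sqrt(-11941)) = 42940*(1/13679) + 25023/((I*sqrt(11941))) = 42940/13679 + 25023*(-I*sqrt(11941)/11941) = 42940/13679 - 25023*I*sqrt(11941)/11941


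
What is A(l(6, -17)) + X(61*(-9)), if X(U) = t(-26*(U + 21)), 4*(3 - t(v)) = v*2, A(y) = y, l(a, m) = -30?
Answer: -6891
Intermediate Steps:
t(v) = 3 - v/2 (t(v) = 3 - v*2/4 = 3 - v/2)
X(U) = 276 + 13*U (X(U) = 3 - (-13)*(U + 21) = 3 - (-13)*(21 + U) = 3 - (-546 - 26*U)/2 = 3 + (273 + 13*U) = 276 + 13*U)
A(l(6, -17)) + X(61*(-9)) = -30 + (276 + 13*(61*(-9))) = -30 + (276 + 13*(-549)) = -30 + (276 - 7137) = -30 - 6861 = -6891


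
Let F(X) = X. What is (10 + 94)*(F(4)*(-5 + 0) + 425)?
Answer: 42120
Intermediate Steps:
(10 + 94)*(F(4)*(-5 + 0) + 425) = (10 + 94)*(4*(-5 + 0) + 425) = 104*(4*(-5) + 425) = 104*(-20 + 425) = 104*405 = 42120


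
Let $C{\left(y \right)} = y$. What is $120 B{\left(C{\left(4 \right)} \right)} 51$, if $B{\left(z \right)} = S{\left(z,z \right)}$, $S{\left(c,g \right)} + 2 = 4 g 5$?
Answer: $477360$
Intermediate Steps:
$S{\left(c,g \right)} = -2 + 20 g$ ($S{\left(c,g \right)} = -2 + 4 g 5 = -2 + 20 g$)
$B{\left(z \right)} = -2 + 20 z$
$120 B{\left(C{\left(4 \right)} \right)} 51 = 120 \left(-2 + 20 \cdot 4\right) 51 = 120 \left(-2 + 80\right) 51 = 120 \cdot 78 \cdot 51 = 9360 \cdot 51 = 477360$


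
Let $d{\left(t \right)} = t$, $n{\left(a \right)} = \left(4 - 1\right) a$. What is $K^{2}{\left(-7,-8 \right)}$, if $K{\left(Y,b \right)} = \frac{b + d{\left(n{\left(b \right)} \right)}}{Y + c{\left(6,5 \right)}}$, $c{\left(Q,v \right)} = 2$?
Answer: $\frac{1024}{25} \approx 40.96$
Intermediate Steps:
$n{\left(a \right)} = 3 a$
$K{\left(Y,b \right)} = \frac{4 b}{2 + Y}$ ($K{\left(Y,b \right)} = \frac{b + 3 b}{Y + 2} = \frac{4 b}{2 + Y}$)
$K^{2}{\left(-7,-8 \right)} = \left(4 \left(-8\right) \frac{1}{2 - 7}\right)^{2} = \left(4 \left(-8\right) \frac{1}{-5}\right)^{2} = \left(4 \left(-8\right) \left(- \frac{1}{5}\right)\right)^{2} = \left(\frac{32}{5}\right)^{2} = \frac{1024}{25}$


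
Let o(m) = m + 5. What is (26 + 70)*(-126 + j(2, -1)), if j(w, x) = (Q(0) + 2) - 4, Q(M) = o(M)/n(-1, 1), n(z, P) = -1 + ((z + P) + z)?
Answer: -12528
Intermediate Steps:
o(m) = 5 + m
n(z, P) = -1 + P + 2*z (n(z, P) = -1 + ((P + z) + z) = -1 + (P + 2*z) = -1 + P + 2*z)
Q(M) = -5/2 - M/2 (Q(M) = (5 + M)/(-1 + 1 + 2*(-1)) = (5 + M)/(-1 + 1 - 2) = (5 + M)/(-2) = (5 + M)*(-1/2) = -5/2 - M/2)
j(w, x) = -9/2 (j(w, x) = ((-5/2 - 1/2*0) + 2) - 4 = ((-5/2 + 0) + 2) - 4 = (-5/2 + 2) - 4 = -1/2 - 4 = -9/2)
(26 + 70)*(-126 + j(2, -1)) = (26 + 70)*(-126 - 9/2) = 96*(-261/2) = -12528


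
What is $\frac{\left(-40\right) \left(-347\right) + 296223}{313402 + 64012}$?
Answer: $\frac{310103}{377414} \approx 0.82165$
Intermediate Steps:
$\frac{\left(-40\right) \left(-347\right) + 296223}{313402 + 64012} = \frac{13880 + 296223}{377414} = 310103 \cdot \frac{1}{377414} = \frac{310103}{377414}$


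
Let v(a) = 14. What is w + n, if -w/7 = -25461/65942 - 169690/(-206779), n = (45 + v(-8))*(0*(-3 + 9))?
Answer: -41474285027/13635420818 ≈ -3.0417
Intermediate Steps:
n = 0 (n = (45 + 14)*(0*(-3 + 9)) = 59*(0*6) = 59*0 = 0)
w = -41474285027/13635420818 (w = -7*(-25461/65942 - 169690/(-206779)) = -7*(-25461*1/65942 - 169690*(-1/206779)) = -7*(-25461/65942 + 169690/206779) = -7*5924897861/13635420818 = -41474285027/13635420818 ≈ -3.0417)
w + n = -41474285027/13635420818 + 0 = -41474285027/13635420818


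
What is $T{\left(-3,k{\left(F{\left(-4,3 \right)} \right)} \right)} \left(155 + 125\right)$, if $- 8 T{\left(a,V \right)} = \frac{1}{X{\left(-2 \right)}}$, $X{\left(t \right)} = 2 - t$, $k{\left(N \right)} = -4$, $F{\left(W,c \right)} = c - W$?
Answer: $- \frac{35}{4} \approx -8.75$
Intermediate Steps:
$T{\left(a,V \right)} = - \frac{1}{32}$ ($T{\left(a,V \right)} = - \frac{1}{8 \left(2 - -2\right)} = - \frac{1}{8 \left(2 + 2\right)} = - \frac{1}{8 \cdot 4} = \left(- \frac{1}{8}\right) \frac{1}{4} = - \frac{1}{32}$)
$T{\left(-3,k{\left(F{\left(-4,3 \right)} \right)} \right)} \left(155 + 125\right) = - \frac{155 + 125}{32} = \left(- \frac{1}{32}\right) 280 = - \frac{35}{4}$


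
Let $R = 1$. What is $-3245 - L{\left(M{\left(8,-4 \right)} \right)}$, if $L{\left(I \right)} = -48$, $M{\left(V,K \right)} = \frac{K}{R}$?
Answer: $-3197$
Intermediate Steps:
$M{\left(V,K \right)} = K$ ($M{\left(V,K \right)} = \frac{K}{1} = K 1 = K$)
$-3245 - L{\left(M{\left(8,-4 \right)} \right)} = -3245 - -48 = -3245 + 48 = -3197$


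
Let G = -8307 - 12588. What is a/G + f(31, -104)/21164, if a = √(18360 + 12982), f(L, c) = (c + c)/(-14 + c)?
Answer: 2/24013 - √31342/20895 ≈ -0.0083894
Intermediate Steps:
G = -20895
f(L, c) = 2*c/(-14 + c) (f(L, c) = (2*c)/(-14 + c) = 2*c/(-14 + c))
a = √31342 ≈ 177.04
a/G + f(31, -104)/21164 = √31342/(-20895) + (2*(-104)/(-14 - 104))/21164 = √31342*(-1/20895) + (2*(-104)/(-118))*(1/21164) = -√31342/20895 + (2*(-104)*(-1/118))*(1/21164) = -√31342/20895 + (104/59)*(1/21164) = -√31342/20895 + 2/24013 = 2/24013 - √31342/20895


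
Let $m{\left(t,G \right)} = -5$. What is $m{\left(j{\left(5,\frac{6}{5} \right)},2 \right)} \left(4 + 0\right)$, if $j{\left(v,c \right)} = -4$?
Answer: $-20$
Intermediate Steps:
$m{\left(j{\left(5,\frac{6}{5} \right)},2 \right)} \left(4 + 0\right) = - 5 \left(4 + 0\right) = \left(-5\right) 4 = -20$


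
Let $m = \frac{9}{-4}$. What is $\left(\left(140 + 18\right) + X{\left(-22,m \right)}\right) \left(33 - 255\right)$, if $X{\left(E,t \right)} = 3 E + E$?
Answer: $-15540$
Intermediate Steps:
$m = - \frac{9}{4}$ ($m = 9 \left(- \frac{1}{4}\right) = - \frac{9}{4} \approx -2.25$)
$X{\left(E,t \right)} = 4 E$
$\left(\left(140 + 18\right) + X{\left(-22,m \right)}\right) \left(33 - 255\right) = \left(\left(140 + 18\right) + 4 \left(-22\right)\right) \left(33 - 255\right) = \left(158 - 88\right) \left(-222\right) = 70 \left(-222\right) = -15540$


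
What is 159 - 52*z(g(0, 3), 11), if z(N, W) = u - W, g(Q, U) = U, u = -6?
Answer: 1043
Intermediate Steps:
z(N, W) = -6 - W
159 - 52*z(g(0, 3), 11) = 159 - 52*(-6 - 1*11) = 159 - 52*(-6 - 11) = 159 - 52*(-17) = 159 + 884 = 1043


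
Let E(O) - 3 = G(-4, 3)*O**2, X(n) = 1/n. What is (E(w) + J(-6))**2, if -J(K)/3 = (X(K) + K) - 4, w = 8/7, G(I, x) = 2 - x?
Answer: 9954025/9604 ≈ 1036.4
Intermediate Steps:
w = 8/7 (w = 8*(1/7) = 8/7 ≈ 1.1429)
E(O) = 3 - O**2 (E(O) = 3 + (2 - 1*3)*O**2 = 3 + (2 - 3)*O**2 = 3 - O**2)
J(K) = 12 - 3*K - 3/K (J(K) = -3*((1/K + K) - 4) = -3*((K + 1/K) - 4) = -3*(-4 + K + 1/K) = 12 - 3*K - 3/K)
(E(w) + J(-6))**2 = ((3 - (8/7)**2) + (12 - 3*(-6) - 3/(-6)))**2 = ((3 - 1*64/49) + (12 + 18 - 3*(-1/6)))**2 = ((3 - 64/49) + (12 + 18 + 1/2))**2 = (83/49 + 61/2)**2 = (3155/98)**2 = 9954025/9604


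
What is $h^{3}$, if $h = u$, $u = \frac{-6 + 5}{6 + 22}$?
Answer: $- \frac{1}{21952} \approx -4.5554 \cdot 10^{-5}$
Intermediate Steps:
$u = - \frac{1}{28} \approx -0.035714$
$h = - \frac{1}{28} \approx -0.035714$
$h^{3} = \left(- \frac{1}{28}\right)^{3} = - \frac{1}{21952}$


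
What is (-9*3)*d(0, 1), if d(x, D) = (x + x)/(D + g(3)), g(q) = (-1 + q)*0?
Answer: 0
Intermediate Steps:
g(q) = 0
d(x, D) = 2*x/D (d(x, D) = (x + x)/(D + 0) = (2*x)/D = 2*x/D)
(-9*3)*d(0, 1) = (-9*3)*(2*0/1) = -54*0 = -27*0 = 0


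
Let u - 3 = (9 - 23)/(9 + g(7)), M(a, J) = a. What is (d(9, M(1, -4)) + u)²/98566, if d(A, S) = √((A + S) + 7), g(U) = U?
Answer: 81/371072 + √17/23192 ≈ 0.00039607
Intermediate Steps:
d(A, S) = √(7 + A + S)
u = 17/8 (u = 3 + (9 - 23)/(9 + 7) = 3 - 14/16 = 3 - 14*1/16 = 3 - 7/8 = 17/8 ≈ 2.1250)
(d(9, M(1, -4)) + u)²/98566 = (√(7 + 9 + 1) + 17/8)²/98566 = (√17 + 17/8)²*(1/98566) = (17/8 + √17)²*(1/98566) = (17/8 + √17)²/98566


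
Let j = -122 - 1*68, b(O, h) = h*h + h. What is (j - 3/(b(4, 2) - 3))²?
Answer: 36481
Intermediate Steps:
b(O, h) = h + h² (b(O, h) = h² + h = h + h²)
j = -190 (j = -122 - 68 = -190)
(j - 3/(b(4, 2) - 3))² = (-190 - 3/(2*(1 + 2) - 3))² = (-190 - 3/(2*3 - 3))² = (-190 - 3/(6 - 3))² = (-190 - 3/3)² = (-190 - 3*⅓)² = (-190 - 1)² = (-191)² = 36481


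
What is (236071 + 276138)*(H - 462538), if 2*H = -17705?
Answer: -482900913229/2 ≈ -2.4145e+11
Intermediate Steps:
H = -17705/2 (H = (½)*(-17705) = -17705/2 ≈ -8852.5)
(236071 + 276138)*(H - 462538) = (236071 + 276138)*(-17705/2 - 462538) = 512209*(-942781/2) = -482900913229/2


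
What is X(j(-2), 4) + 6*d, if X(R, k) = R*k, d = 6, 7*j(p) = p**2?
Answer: 268/7 ≈ 38.286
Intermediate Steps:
j(p) = p**2/7
X(j(-2), 4) + 6*d = ((1/7)*(-2)**2)*4 + 6*6 = ((1/7)*4)*4 + 36 = (4/7)*4 + 36 = 16/7 + 36 = 268/7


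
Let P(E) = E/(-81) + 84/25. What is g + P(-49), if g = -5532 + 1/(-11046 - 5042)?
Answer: -180093433873/32578200 ≈ -5528.0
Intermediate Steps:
P(E) = 84/25 - E/81 (P(E) = E*(-1/81) + 84*(1/25) = -E/81 + 84/25 = 84/25 - E/81)
g = -88998817/16088 (g = -5532 + 1/(-16088) = -5532 - 1/16088 = -88998817/16088 ≈ -5532.0)
g + P(-49) = -88998817/16088 + (84/25 - 1/81*(-49)) = -88998817/16088 + (84/25 + 49/81) = -88998817/16088 + 8029/2025 = -180093433873/32578200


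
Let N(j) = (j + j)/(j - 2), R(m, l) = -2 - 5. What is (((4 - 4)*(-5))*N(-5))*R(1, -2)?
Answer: 0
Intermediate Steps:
R(m, l) = -7
N(j) = 2*j/(-2 + j) (N(j) = (2*j)/(-2 + j) = 2*j/(-2 + j))
(((4 - 4)*(-5))*N(-5))*R(1, -2) = (((4 - 4)*(-5))*(2*(-5)/(-2 - 5)))*(-7) = ((0*(-5))*(2*(-5)/(-7)))*(-7) = (0*(2*(-5)*(-1/7)))*(-7) = (0*(10/7))*(-7) = 0*(-7) = 0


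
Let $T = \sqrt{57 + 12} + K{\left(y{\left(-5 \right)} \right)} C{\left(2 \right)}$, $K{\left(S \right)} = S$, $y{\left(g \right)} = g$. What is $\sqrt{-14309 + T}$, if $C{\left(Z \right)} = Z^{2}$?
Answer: $\sqrt{-14329 + \sqrt{69}} \approx 119.67 i$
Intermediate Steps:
$T = -20 + \sqrt{69}$ ($T = \sqrt{57 + 12} - 5 \cdot 2^{2} = \sqrt{69} - 20 = -20 + \sqrt{69} \approx -11.693$)
$\sqrt{-14309 + T} = \sqrt{-14309 - \left(20 - \sqrt{69}\right)} = \sqrt{-14329 + \sqrt{69}}$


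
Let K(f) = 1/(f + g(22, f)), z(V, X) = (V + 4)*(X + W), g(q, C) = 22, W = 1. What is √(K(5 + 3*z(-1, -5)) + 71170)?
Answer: √640529/3 ≈ 266.78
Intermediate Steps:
z(V, X) = (1 + X)*(4 + V) (z(V, X) = (V + 4)*(X + 1) = (4 + V)*(1 + X) = (1 + X)*(4 + V))
K(f) = 1/(22 + f) (K(f) = 1/(f + 22) = 1/(22 + f))
√(K(5 + 3*z(-1, -5)) + 71170) = √(1/(22 + (5 + 3*(4 - 1 + 4*(-5) - 1*(-5)))) + 71170) = √(1/(22 + (5 + 3*(4 - 1 - 20 + 5))) + 71170) = √(1/(22 + (5 + 3*(-12))) + 71170) = √(1/(22 + (5 - 36)) + 71170) = √(1/(22 - 31) + 71170) = √(1/(-9) + 71170) = √(-⅑ + 71170) = √(640529/9) = √640529/3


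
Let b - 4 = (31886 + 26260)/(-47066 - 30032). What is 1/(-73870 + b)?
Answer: -38549/2847489507 ≈ -1.3538e-5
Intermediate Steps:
b = 125123/38549 (b = 4 + (31886 + 26260)/(-47066 - 30032) = 4 + 58146/(-77098) = 4 + 58146*(-1/77098) = 4 - 29073/38549 = 125123/38549 ≈ 3.2458)
1/(-73870 + b) = 1/(-73870 + 125123/38549) = 1/(-2847489507/38549) = -38549/2847489507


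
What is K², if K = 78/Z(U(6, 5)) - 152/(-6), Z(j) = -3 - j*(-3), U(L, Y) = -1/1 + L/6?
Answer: 4/9 ≈ 0.44444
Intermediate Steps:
U(L, Y) = -1 + L/6 (U(L, Y) = -1*1 + L*(⅙) = -1 + L/6)
Z(j) = -3 + 3*j (Z(j) = -3 - (-3)*j = -3 + 3*j)
K = -⅔ (K = 78/(-3 + 3*(-1 + (⅙)*6)) - 152/(-6) = 78/(-3 + 3*(-1 + 1)) - 152*(-⅙) = 78/(-3 + 3*0) + 76/3 = 78/(-3 + 0) + 76/3 = 78/(-3) + 76/3 = 78*(-⅓) + 76/3 = -26 + 76/3 = -⅔ ≈ -0.66667)
K² = (-⅔)² = 4/9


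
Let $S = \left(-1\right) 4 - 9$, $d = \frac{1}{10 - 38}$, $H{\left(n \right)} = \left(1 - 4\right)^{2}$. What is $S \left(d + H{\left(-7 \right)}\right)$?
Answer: $- \frac{3263}{28} \approx -116.54$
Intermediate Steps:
$H{\left(n \right)} = 9$ ($H{\left(n \right)} = \left(-3\right)^{2} = 9$)
$d = - \frac{1}{28}$ ($d = \frac{1}{-28} = - \frac{1}{28} \approx -0.035714$)
$S = -13$ ($S = -4 - 9 = -13$)
$S \left(d + H{\left(-7 \right)}\right) = - 13 \left(- \frac{1}{28} + 9\right) = \left(-13\right) \frac{251}{28} = - \frac{3263}{28}$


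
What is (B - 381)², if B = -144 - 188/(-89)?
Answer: 2165692369/7921 ≈ 2.7341e+5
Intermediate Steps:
B = -12628/89 (B = -144 - 188*(-1/89) = -144 + 188/89 = -12628/89 ≈ -141.89)
(B - 381)² = (-12628/89 - 381)² = (-46537/89)² = 2165692369/7921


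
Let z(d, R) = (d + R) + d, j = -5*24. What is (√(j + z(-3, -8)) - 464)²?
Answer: (464 - I*√134)² ≈ 2.1516e+5 - 10742.0*I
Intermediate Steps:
j = -120
z(d, R) = R + 2*d (z(d, R) = (R + d) + d = R + 2*d)
(√(j + z(-3, -8)) - 464)² = (√(-120 + (-8 + 2*(-3))) - 464)² = (√(-120 + (-8 - 6)) - 464)² = (√(-120 - 14) - 464)² = (√(-134) - 464)² = (I*√134 - 464)² = (-464 + I*√134)²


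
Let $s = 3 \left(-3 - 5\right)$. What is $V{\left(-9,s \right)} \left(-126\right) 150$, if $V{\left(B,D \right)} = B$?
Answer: $170100$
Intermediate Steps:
$s = -24$ ($s = 3 \left(-8\right) = -24$)
$V{\left(-9,s \right)} \left(-126\right) 150 = \left(-9\right) \left(-126\right) 150 = 1134 \cdot 150 = 170100$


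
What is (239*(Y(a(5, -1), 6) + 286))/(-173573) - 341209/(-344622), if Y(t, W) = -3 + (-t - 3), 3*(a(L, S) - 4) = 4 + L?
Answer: 36739118123/59817074406 ≈ 0.61419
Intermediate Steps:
a(L, S) = 16/3 + L/3 (a(L, S) = 4 + (4 + L)/3 = 4 + (4/3 + L/3) = 16/3 + L/3)
Y(t, W) = -6 - t (Y(t, W) = -3 + (-3 - t) = -6 - t)
(239*(Y(a(5, -1), 6) + 286))/(-173573) - 341209/(-344622) = (239*((-6 - (16/3 + (1/3)*5)) + 286))/(-173573) - 341209/(-344622) = (239*((-6 - (16/3 + 5/3)) + 286))*(-1/173573) - 341209*(-1/344622) = (239*((-6 - 1*7) + 286))*(-1/173573) + 341209/344622 = (239*((-6 - 7) + 286))*(-1/173573) + 341209/344622 = (239*(-13 + 286))*(-1/173573) + 341209/344622 = (239*273)*(-1/173573) + 341209/344622 = 65247*(-1/173573) + 341209/344622 = -65247/173573 + 341209/344622 = 36739118123/59817074406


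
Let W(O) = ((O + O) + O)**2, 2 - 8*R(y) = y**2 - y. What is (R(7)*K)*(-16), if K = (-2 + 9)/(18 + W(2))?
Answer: 280/27 ≈ 10.370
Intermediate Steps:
R(y) = 1/4 - y**2/8 + y/8 (R(y) = 1/4 - (y**2 - y)/8 = 1/4 + (-y**2/8 + y/8) = 1/4 - y**2/8 + y/8)
W(O) = 9*O**2 (W(O) = (2*O + O)**2 = (3*O)**2 = 9*O**2)
K = 7/54 (K = (-2 + 9)/(18 + 9*2**2) = 7/(18 + 9*4) = 7/(18 + 36) = 7/54 ≈ 0.12963)
(R(7)*K)*(-16) = ((1/4 - 1/8*7**2 + (1/8)*7)*(7/54))*(-16) = ((1/4 - 1/8*49 + 7/8)*(7/54))*(-16) = ((1/4 - 49/8 + 7/8)*(7/54))*(-16) = -5*7/54*(-16) = -35/54*(-16) = 280/27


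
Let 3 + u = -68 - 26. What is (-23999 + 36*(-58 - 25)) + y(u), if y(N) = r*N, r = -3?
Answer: -26696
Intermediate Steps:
u = -97 (u = -3 + (-68 - 26) = -3 - 94 = -97)
y(N) = -3*N
(-23999 + 36*(-58 - 25)) + y(u) = (-23999 + 36*(-58 - 25)) - 3*(-97) = (-23999 + 36*(-83)) + 291 = (-23999 - 2988) + 291 = -26987 + 291 = -26696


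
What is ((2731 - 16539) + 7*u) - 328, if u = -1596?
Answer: -25308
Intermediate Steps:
((2731 - 16539) + 7*u) - 328 = ((2731 - 16539) + 7*(-1596)) - 328 = (-13808 - 11172) - 328 = -24980 - 328 = -25308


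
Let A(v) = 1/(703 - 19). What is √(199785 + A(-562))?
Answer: √2596405879/114 ≈ 446.97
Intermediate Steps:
A(v) = 1/684
√(199785 + A(-562)) = √(199785 + 1/684) = √(136652941/684) = √2596405879/114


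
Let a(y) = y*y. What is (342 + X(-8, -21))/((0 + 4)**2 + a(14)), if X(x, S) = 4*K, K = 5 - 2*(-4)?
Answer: 197/106 ≈ 1.8585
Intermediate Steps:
K = 13 (K = 5 + 8 = 13)
a(y) = y**2
X(x, S) = 52 (X(x, S) = 4*13 = 52)
(342 + X(-8, -21))/((0 + 4)**2 + a(14)) = (342 + 52)/((0 + 4)**2 + 14**2) = 394/(4**2 + 196) = 394/(16 + 196) = 394/212 = 394*(1/212) = 197/106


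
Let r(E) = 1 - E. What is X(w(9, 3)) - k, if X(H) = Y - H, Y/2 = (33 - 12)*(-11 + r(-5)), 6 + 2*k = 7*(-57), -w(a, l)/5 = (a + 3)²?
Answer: 1425/2 ≈ 712.50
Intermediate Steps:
w(a, l) = -5*(3 + a)² (w(a, l) = -5*(a + 3)² = -5*(3 + a)²)
k = -405/2 (k = -3 + (7*(-57))/2 = -3 + (½)*(-399) = -3 - 399/2 = -405/2 ≈ -202.50)
Y = -210 (Y = 2*((33 - 12)*(-11 + (1 - 1*(-5)))) = 2*(21*(-11 + (1 + 5))) = 2*(21*(-11 + 6)) = 2*(21*(-5)) = 2*(-105) = -210)
X(H) = -210 - H
X(w(9, 3)) - k = (-210 - (-5)*(3 + 9)²) - 1*(-405/2) = (-210 - (-5)*12²) + 405/2 = (-210 - (-5)*144) + 405/2 = (-210 - 1*(-720)) + 405/2 = (-210 + 720) + 405/2 = 510 + 405/2 = 1425/2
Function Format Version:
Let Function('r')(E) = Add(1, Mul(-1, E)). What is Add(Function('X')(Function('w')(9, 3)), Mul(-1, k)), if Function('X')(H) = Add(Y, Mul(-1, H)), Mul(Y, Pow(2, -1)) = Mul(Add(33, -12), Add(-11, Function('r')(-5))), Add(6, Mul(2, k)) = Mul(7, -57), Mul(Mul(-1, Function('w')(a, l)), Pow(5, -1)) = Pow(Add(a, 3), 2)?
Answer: Rational(1425, 2) ≈ 712.50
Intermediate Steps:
Function('w')(a, l) = Mul(-5, Pow(Add(3, a), 2)) (Function('w')(a, l) = Mul(-5, Pow(Add(a, 3), 2)) = Mul(-5, Pow(Add(3, a), 2)))
k = Rational(-405, 2) (k = Add(-3, Mul(Rational(1, 2), Mul(7, -57))) = Add(-3, Mul(Rational(1, 2), -399)) = Add(-3, Rational(-399, 2)) = Rational(-405, 2) ≈ -202.50)
Y = -210 (Y = Mul(2, Mul(Add(33, -12), Add(-11, Add(1, Mul(-1, -5))))) = Mul(2, Mul(21, Add(-11, Add(1, 5)))) = Mul(2, Mul(21, Add(-11, 6))) = Mul(2, Mul(21, -5)) = Mul(2, -105) = -210)
Function('X')(H) = Add(-210, Mul(-1, H))
Add(Function('X')(Function('w')(9, 3)), Mul(-1, k)) = Add(Add(-210, Mul(-1, Mul(-5, Pow(Add(3, 9), 2)))), Mul(-1, Rational(-405, 2))) = Add(Add(-210, Mul(-1, Mul(-5, Pow(12, 2)))), Rational(405, 2)) = Add(Add(-210, Mul(-1, Mul(-5, 144))), Rational(405, 2)) = Add(Add(-210, Mul(-1, -720)), Rational(405, 2)) = Add(Add(-210, 720), Rational(405, 2)) = Add(510, Rational(405, 2)) = Rational(1425, 2)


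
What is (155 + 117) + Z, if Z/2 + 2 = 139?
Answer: 546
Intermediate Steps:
Z = 274 (Z = -4 + 2*139 = -4 + 278 = 274)
(155 + 117) + Z = (155 + 117) + 274 = 272 + 274 = 546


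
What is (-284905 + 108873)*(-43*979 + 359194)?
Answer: -55819219104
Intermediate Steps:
(-284905 + 108873)*(-43*979 + 359194) = -176032*(-42097 + 359194) = -176032*317097 = -55819219104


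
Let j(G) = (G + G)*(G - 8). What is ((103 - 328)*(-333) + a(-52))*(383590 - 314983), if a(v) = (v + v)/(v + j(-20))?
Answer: 457493178681/89 ≈ 5.1404e+9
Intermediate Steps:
j(G) = 2*G*(-8 + G) (j(G) = (2*G)*(-8 + G) = 2*G*(-8 + G))
a(v) = 2*v/(1120 + v) (a(v) = (v + v)/(v + 2*(-20)*(-8 - 20)) = (2*v)/(v + 2*(-20)*(-28)) = (2*v)/(v + 1120) = (2*v)/(1120 + v) = 2*v/(1120 + v))
((103 - 328)*(-333) + a(-52))*(383590 - 314983) = ((103 - 328)*(-333) + 2*(-52)/(1120 - 52))*(383590 - 314983) = (-225*(-333) + 2*(-52)/1068)*68607 = (74925 + 2*(-52)*(1/1068))*68607 = (74925 - 26/267)*68607 = (20004949/267)*68607 = 457493178681/89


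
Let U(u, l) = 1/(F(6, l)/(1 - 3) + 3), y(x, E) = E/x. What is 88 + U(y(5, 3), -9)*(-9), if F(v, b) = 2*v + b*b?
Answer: 2558/29 ≈ 88.207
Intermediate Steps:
F(v, b) = b**2 + 2*v (F(v, b) = 2*v + b**2 = b**2 + 2*v)
U(u, l) = 1/(-3 - l**2/2) (U(u, l) = 1/((l**2 + 2*6)/(1 - 3) + 3) = 1/((l**2 + 12)/(-2) + 3) = 1/(-(12 + l**2)/2 + 3) = 1/((-6 - l**2/2) + 3) = 1/(-3 - l**2/2))
88 + U(y(5, 3), -9)*(-9) = 88 - 2/(6 + (-9)**2)*(-9) = 88 - 2/(6 + 81)*(-9) = 88 - 2/87*(-9) = 88 + 6/29 = 2558/29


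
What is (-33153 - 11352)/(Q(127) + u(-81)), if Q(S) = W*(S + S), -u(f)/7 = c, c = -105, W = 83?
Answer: -44505/21817 ≈ -2.0399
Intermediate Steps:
u(f) = 735 (u(f) = -7*(-105) = 735)
Q(S) = 166*S (Q(S) = 83*(S + S) = 83*(2*S) = 166*S)
(-33153 - 11352)/(Q(127) + u(-81)) = (-33153 - 11352)/(166*127 + 735) = -44505/(21082 + 735) = -44505/21817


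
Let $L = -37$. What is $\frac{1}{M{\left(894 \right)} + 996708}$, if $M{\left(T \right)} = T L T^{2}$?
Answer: $- \frac{1}{26436131700} \approx -3.7827 \cdot 10^{-11}$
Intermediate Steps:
$M{\left(T \right)} = - 37 T^{3}$ ($M{\left(T \right)} = T \left(-37\right) T^{2} = - 37 T T^{2} = - 37 T^{3}$)
$\frac{1}{M{\left(894 \right)} + 996708} = \frac{1}{- 37 \cdot 894^{3} + 996708} = \frac{1}{\left(-37\right) 714516984 + 996708} = \frac{1}{-26437128408 + 996708} = \frac{1}{-26436131700} = - \frac{1}{26436131700}$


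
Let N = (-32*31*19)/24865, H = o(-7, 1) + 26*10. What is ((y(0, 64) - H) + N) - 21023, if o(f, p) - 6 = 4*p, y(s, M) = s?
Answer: -529469293/24865 ≈ -21294.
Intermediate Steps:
o(f, p) = 6 + 4*p
H = 270 (H = (6 + 4*1) + 26*10 = (6 + 4) + 260 = 10 + 260 = 270)
N = -18848/24865 (N = -992*19*(1/24865) = -18848*1/24865 = -18848/24865 ≈ -0.75801)
((y(0, 64) - H) + N) - 21023 = ((0 - 1*270) - 18848/24865) - 21023 = ((0 - 270) - 18848/24865) - 21023 = (-270 - 18848/24865) - 21023 = -6732398/24865 - 21023 = -529469293/24865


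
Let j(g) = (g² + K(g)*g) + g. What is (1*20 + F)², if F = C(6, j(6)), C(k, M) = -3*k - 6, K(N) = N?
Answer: 16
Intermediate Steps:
j(g) = g + 2*g² (j(g) = (g² + g*g) + g = (g² + g²) + g = 2*g² + g = g + 2*g²)
C(k, M) = -6 - 3*k
F = -24 (F = -6 - 3*6 = -6 - 18 = -24)
(1*20 + F)² = (1*20 - 24)² = (20 - 24)² = (-4)² = 16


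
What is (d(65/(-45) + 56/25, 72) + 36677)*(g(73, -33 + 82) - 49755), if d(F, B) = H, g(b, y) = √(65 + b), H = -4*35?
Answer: -1817898435 + 36537*√138 ≈ -1.8175e+9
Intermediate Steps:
H = -140
d(F, B) = -140
(d(65/(-45) + 56/25, 72) + 36677)*(g(73, -33 + 82) - 49755) = (-140 + 36677)*(√(65 + 73) - 49755) = 36537*(√138 - 49755) = 36537*(-49755 + √138) = -1817898435 + 36537*√138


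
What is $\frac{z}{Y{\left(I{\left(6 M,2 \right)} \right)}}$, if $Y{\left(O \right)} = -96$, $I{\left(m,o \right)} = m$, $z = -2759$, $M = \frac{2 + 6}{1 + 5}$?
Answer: $\frac{2759}{96} \approx 28.74$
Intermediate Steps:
$M = \frac{4}{3}$ ($M = \frac{8}{6} = 8 \cdot \frac{1}{6} = \frac{4}{3} \approx 1.3333$)
$\frac{z}{Y{\left(I{\left(6 M,2 \right)} \right)}} = - \frac{2759}{-96} = \left(-2759\right) \left(- \frac{1}{96}\right) = \frac{2759}{96}$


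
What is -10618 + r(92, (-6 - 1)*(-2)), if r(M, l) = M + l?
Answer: -10512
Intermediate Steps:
-10618 + r(92, (-6 - 1)*(-2)) = -10618 + (92 + (-6 - 1)*(-2)) = -10618 + (92 - 7*(-2)) = -10618 + (92 + 14) = -10618 + 106 = -10512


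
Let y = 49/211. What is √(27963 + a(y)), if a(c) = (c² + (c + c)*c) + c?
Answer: √1244958265/211 ≈ 167.22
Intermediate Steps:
y = 49/211 (y = 49*(1/211) = 49/211 ≈ 0.23223)
a(c) = c + 3*c² (a(c) = (c² + (2*c)*c) + c = (c² + 2*c²) + c = 3*c² + c = c + 3*c²)
√(27963 + a(y)) = √(27963 + 49*(1 + 3*(49/211))/211) = √(27963 + 49*(1 + 147/211)/211) = √(27963 + (49/211)*(358/211)) = √(27963 + 17542/44521) = √(1244958265/44521) = √1244958265/211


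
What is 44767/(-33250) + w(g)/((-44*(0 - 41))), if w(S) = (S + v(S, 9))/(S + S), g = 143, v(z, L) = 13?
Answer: -111019606/82476625 ≈ -1.3461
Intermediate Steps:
w(S) = (13 + S)/(2*S) (w(S) = (S + 13)/(S + S) = (13 + S)/((2*S)) = (13 + S)*(1/(2*S)) = (13 + S)/(2*S))
44767/(-33250) + w(g)/((-44*(0 - 41))) = 44767/(-33250) + ((½)*(13 + 143)/143)/((-44*(0 - 41))) = 44767*(-1/33250) + ((½)*(1/143)*156)/((-44*(-41))) = -44767/33250 + (6/11)/1804 = -44767/33250 + (6/11)*(1/1804) = -44767/33250 + 3/9922 = -111019606/82476625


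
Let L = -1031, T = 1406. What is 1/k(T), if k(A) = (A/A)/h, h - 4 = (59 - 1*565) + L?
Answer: -1533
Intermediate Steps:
h = -1533 (h = 4 + ((59 - 1*565) - 1031) = 4 + ((59 - 565) - 1031) = 4 + (-506 - 1031) = 4 - 1537 = -1533)
k(A) = -1/1533 (k(A) = (A/A)/(-1533) = 1*(-1/1533) = -1/1533)
1/k(T) = 1/(-1/1533) = -1533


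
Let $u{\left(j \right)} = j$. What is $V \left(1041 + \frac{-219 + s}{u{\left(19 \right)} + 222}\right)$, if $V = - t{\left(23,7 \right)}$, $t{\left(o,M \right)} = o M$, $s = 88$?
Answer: $- \frac{40370750}{241} \approx -1.6751 \cdot 10^{5}$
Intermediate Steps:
$t{\left(o,M \right)} = M o$
$V = -161$ ($V = - 7 \cdot 23 = \left(-1\right) 161 = -161$)
$V \left(1041 + \frac{-219 + s}{u{\left(19 \right)} + 222}\right) = - 161 \left(1041 + \frac{-219 + 88}{19 + 222}\right) = - 161 \left(1041 - \frac{131}{241}\right) = \left(-161\right) \frac{250750}{241} = - \frac{40370750}{241}$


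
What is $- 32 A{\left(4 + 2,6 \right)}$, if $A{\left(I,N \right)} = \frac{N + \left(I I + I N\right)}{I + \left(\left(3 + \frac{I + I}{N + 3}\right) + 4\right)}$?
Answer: $- \frac{7488}{43} \approx -174.14$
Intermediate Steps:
$A{\left(I,N \right)} = \frac{N + I^{2} + I N}{7 + I + \frac{2 I}{3 + N}}$ ($A{\left(I,N \right)} = \frac{N + \left(I^{2} + I N\right)}{I + \left(\left(3 + \frac{2 I}{3 + N}\right) + 4\right)} = \frac{N + I^{2} + I N}{I + \left(\left(3 + \frac{2 I}{3 + N}\right) + 4\right)} = \frac{N + I^{2} + I N}{I + \left(7 + \frac{2 I}{3 + N}\right)} = \frac{N + I^{2} + I N}{7 + I + \frac{2 I}{3 + N}}$)
$- 32 A{\left(4 + 2,6 \right)} = - 32 \frac{6^{2} + 3 \cdot 6 + 3 \left(4 + 2\right)^{2} + \left(4 + 2\right) 6^{2} + 6 \left(4 + 2\right)^{2} + 3 \left(4 + 2\right) 6}{21 + 5 \left(4 + 2\right) + 7 \cdot 6 + \left(4 + 2\right) 6} = - 32 \frac{36 + 18 + 3 \cdot 6^{2} + 6 \cdot 36 + 6 \cdot 6^{2} + 3 \cdot 6 \cdot 6}{21 + 5 \cdot 6 + 42 + 6 \cdot 6} = - 32 \frac{36 + 18 + 3 \cdot 36 + 216 + 6 \cdot 36 + 108}{21 + 30 + 42 + 36} = - 32 \frac{36 + 18 + 108 + 216 + 216 + 108}{129} = - 32 \cdot \frac{1}{129} \cdot 702 = \left(-32\right) \frac{234}{43} = - \frac{7488}{43}$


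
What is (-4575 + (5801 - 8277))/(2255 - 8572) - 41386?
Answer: -261428311/6317 ≈ -41385.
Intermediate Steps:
(-4575 + (5801 - 8277))/(2255 - 8572) - 41386 = (-4575 - 2476)/(-6317) - 41386 = -7051*(-1/6317) - 41386 = 7051/6317 - 41386 = -261428311/6317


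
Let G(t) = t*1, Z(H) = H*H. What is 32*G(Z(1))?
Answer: 32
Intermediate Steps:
Z(H) = H**2
G(t) = t
32*G(Z(1)) = 32*1**2 = 32*1 = 32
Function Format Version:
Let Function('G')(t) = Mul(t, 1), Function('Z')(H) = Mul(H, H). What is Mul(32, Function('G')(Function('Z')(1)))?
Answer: 32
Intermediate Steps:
Function('Z')(H) = Pow(H, 2)
Function('G')(t) = t
Mul(32, Function('G')(Function('Z')(1))) = Mul(32, Pow(1, 2)) = Mul(32, 1) = 32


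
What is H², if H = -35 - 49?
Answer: 7056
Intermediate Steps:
H = -84
H² = (-84)² = 7056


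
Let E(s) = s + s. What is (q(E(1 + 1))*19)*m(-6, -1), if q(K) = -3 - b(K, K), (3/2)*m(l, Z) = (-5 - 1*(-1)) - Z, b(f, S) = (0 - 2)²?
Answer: 266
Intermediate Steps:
b(f, S) = 4 (b(f, S) = (-2)² = 4)
m(l, Z) = -8/3 - 2*Z/3 (m(l, Z) = 2*((-5 - 1*(-1)) - Z)/3 = 2*((-5 + 1) - Z)/3 = 2*(-4 - Z)/3 = -8/3 - 2*Z/3)
E(s) = 2*s
q(K) = -7 (q(K) = -3 - 1*4 = -3 - 4 = -7)
(q(E(1 + 1))*19)*m(-6, -1) = (-7*19)*(-8/3 - ⅔*(-1)) = -133*(-8/3 + ⅔) = -133*(-2) = 266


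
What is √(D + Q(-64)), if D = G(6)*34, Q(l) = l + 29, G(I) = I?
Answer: 13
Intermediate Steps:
Q(l) = 29 + l
D = 204 (D = 6*34 = 204)
√(D + Q(-64)) = √(204 + (29 - 64)) = √(204 - 35) = √169 = 13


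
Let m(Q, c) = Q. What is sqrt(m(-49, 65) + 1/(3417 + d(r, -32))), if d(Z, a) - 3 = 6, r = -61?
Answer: I*sqrt(575132898)/3426 ≈ 7.0*I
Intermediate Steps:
d(Z, a) = 9 (d(Z, a) = 3 + 6 = 9)
sqrt(m(-49, 65) + 1/(3417 + d(r, -32))) = sqrt(-49 + 1/(3417 + 9)) = sqrt(-49 + 1/3426) = sqrt(-167873/3426) = I*sqrt(575132898)/3426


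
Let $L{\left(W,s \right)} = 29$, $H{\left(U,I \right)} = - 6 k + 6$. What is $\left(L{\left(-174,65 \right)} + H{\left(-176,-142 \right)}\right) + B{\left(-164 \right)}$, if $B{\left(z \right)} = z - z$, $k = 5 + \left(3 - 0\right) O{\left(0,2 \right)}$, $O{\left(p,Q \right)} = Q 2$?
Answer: $-67$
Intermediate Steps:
$O{\left(p,Q \right)} = 2 Q$
$k = 17$ ($k = 5 + \left(3 - 0\right) 2 \cdot 2 = 5 + \left(3 + 0\right) 4 = 5 + 3 \cdot 4 = 5 + 12 = 17$)
$B{\left(z \right)} = 0$
$H{\left(U,I \right)} = -96$ ($H{\left(U,I \right)} = \left(-6\right) 17 + 6 = -102 + 6 = -96$)
$\left(L{\left(-174,65 \right)} + H{\left(-176,-142 \right)}\right) + B{\left(-164 \right)} = \left(29 - 96\right) + 0 = -67 + 0 = -67$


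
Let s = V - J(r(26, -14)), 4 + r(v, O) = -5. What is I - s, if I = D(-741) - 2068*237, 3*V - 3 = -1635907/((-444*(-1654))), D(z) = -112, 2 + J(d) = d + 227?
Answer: -1079559724757/2203128 ≈ -4.9001e+5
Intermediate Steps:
r(v, O) = -9 (r(v, O) = -4 - 5 = -9)
J(d) = 225 + d (J(d) = -2 + (d + 227) = -2 + (227 + d) = 225 + d)
V = 567221/2203128 (V = 1 + (-1635907/((-444*(-1654))))/3 = 1 + (-1635907/734376)/3 = 1 + (-1635907*1/734376)/3 = 1 + (⅓)*(-1635907/734376) = 1 - 1635907/2203128 = 567221/2203128 ≈ 0.25746)
s = -475308427/2203128 (s = 567221/2203128 - (225 - 9) = 567221/2203128 - 1*216 = 567221/2203128 - 216 = -475308427/2203128 ≈ -215.74)
I = -490228 (I = -112 - 2068*237 = -112 - 1*490116 = -112 - 490116 = -490228)
I - s = -490228 - 1*(-475308427/2203128) = -490228 + 475308427/2203128 = -1079559724757/2203128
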